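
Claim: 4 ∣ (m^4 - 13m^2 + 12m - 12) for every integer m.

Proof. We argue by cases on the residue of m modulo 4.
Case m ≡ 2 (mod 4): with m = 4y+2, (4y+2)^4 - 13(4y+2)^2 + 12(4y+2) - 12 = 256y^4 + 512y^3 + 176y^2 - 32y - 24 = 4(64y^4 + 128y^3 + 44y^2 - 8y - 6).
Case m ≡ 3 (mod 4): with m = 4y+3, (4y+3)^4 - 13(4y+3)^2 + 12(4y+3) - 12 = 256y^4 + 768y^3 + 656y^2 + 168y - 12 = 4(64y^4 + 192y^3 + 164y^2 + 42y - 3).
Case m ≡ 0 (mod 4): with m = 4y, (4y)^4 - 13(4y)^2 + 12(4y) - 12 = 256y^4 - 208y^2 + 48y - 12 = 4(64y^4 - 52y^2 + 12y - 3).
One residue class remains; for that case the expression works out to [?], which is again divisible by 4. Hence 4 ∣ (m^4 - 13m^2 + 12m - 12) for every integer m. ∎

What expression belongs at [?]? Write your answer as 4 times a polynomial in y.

4(64y^4 + 64y^3 - 28y^2 - 10y - 3)

Only m ≡ 1 (mod 4) is unaccounted for. Put m = 4y+1:
(4y+1)^4 - 13(4y+1)^2 + 12(4y+1) - 12 expands to 256y^4 + 256y^3 - 112y^2 - 40y - 12,
and factoring out 4 leaves 4(64y^4 + 64y^3 - 28y^2 - 10y - 3).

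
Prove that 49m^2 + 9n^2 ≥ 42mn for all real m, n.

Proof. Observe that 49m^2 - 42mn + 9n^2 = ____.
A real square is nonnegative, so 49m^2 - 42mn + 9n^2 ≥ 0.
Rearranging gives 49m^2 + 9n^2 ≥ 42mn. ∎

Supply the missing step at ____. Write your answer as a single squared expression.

(7m - 3n)^2

49m^2 - 42mn + 9n^2 is a perfect-square trinomial: the outer terms are (7m)^2 and (3n)^2, and the cross term is -2·7m·3n.
So 49m^2 - 42mn + 9n^2 = (7m - 3n)^2 ≥ 0.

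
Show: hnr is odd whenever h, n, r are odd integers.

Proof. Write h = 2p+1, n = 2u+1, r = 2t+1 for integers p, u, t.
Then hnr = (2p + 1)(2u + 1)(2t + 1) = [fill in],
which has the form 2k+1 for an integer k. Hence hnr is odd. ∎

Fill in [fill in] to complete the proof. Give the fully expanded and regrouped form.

2(4ptu + 2pt + 2pu + p + 2tu + t + u) + 1

(2p + 1)(2u + 1)(2t + 1) = 8ptu + 4pt + 4pu + 2p + 4tu + 2t + 2u + 1
= 2(4ptu + 2pt + 2pu + p + 2tu + t + u) + 1.
Since 4ptu + 2pt + 2pu + p + 2tu + t + u is an integer, the product is of the form 2k+1 for an integer k.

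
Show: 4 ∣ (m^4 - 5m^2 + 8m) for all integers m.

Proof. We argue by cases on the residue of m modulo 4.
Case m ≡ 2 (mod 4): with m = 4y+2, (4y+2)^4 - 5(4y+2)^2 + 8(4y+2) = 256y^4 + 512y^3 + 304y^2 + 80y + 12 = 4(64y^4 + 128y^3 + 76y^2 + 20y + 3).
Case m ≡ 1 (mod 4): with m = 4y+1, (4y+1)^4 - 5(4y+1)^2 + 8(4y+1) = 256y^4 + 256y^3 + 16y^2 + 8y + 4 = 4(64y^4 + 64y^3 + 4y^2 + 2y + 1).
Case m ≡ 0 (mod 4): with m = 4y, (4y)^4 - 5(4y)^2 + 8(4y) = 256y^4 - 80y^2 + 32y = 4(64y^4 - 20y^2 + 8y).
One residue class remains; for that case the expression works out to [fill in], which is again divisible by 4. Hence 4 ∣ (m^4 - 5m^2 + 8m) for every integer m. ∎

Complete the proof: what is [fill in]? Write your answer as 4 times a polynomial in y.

4(64y^4 + 192y^3 + 196y^2 + 86y + 15)

Only m ≡ 3 (mod 4) is unaccounted for. Put m = 4y+3:
(4y+3)^4 - 5(4y+3)^2 + 8(4y+3) expands to 256y^4 + 768y^3 + 784y^2 + 344y + 60,
and factoring out 4 leaves 4(64y^4 + 192y^3 + 196y^2 + 86y + 15).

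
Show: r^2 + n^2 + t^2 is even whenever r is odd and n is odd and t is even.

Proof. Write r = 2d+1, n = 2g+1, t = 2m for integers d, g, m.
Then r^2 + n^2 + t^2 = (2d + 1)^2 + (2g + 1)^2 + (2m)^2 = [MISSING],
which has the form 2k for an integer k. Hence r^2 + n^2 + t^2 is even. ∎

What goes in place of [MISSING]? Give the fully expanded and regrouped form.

2(2d^2 + 2d + 2g^2 + 2g + 2m^2 + 1)

(2d + 1)^2 + (2g + 1)^2 + (2m)^2 = 4d^2 + 4d + 4g^2 + 4g + 4m^2 + 2
= 2(2d^2 + 2d + 2g^2 + 2g + 2m^2 + 1).
Since 2d^2 + 2d + 2g^2 + 2g + 2m^2 + 1 is an integer, the sum of squares is of the form 2k for an integer k.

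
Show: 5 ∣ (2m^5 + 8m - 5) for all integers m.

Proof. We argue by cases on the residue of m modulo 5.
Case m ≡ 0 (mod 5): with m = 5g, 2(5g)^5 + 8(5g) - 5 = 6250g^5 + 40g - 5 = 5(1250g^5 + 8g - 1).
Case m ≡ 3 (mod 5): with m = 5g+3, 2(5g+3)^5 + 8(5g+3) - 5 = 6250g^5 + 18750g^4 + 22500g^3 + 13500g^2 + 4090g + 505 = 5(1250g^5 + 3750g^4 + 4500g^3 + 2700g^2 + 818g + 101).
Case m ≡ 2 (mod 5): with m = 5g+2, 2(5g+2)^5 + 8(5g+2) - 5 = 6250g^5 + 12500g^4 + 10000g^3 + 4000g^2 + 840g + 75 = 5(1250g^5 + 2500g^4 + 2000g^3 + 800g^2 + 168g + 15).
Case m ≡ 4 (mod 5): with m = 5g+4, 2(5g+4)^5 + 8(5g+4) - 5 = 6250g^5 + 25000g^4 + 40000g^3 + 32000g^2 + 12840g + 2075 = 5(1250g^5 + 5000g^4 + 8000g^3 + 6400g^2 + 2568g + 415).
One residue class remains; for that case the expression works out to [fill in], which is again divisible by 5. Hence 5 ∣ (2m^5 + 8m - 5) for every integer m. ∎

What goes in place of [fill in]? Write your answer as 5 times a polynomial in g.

5(1250g^5 + 1250g^4 + 500g^3 + 100g^2 + 18g + 1)

Only m ≡ 1 (mod 5) is unaccounted for. Put m = 5g+1:
2(5g+1)^5 + 8(5g+1) - 5 expands to 6250g^5 + 6250g^4 + 2500g^3 + 500g^2 + 90g + 5,
and factoring out 5 leaves 5(1250g^5 + 1250g^4 + 500g^3 + 100g^2 + 18g + 1).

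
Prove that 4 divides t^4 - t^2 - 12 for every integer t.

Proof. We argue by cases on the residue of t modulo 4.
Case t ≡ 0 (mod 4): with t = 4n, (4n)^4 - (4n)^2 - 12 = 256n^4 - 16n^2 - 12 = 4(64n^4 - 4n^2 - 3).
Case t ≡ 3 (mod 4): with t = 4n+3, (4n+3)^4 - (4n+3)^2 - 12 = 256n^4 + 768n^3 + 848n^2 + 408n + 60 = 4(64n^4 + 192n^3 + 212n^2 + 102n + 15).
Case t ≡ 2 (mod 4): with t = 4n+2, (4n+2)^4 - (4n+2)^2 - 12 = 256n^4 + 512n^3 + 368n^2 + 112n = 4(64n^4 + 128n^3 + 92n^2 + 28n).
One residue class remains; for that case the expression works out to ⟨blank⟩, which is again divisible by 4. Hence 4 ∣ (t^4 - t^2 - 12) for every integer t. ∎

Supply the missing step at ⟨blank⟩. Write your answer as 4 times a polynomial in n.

4(64n^4 + 64n^3 + 20n^2 + 2n - 3)

The residues treated are {0, 3, 2}, so the missing case is t ≡ 1 (mod 4); write t = 4n+1.
Then (4n+1)^4 - (4n+1)^2 - 12 = 256n^4 + 256n^3 + 80n^2 + 8n - 12 = 4(64n^4 + 64n^3 + 20n^2 + 2n - 3).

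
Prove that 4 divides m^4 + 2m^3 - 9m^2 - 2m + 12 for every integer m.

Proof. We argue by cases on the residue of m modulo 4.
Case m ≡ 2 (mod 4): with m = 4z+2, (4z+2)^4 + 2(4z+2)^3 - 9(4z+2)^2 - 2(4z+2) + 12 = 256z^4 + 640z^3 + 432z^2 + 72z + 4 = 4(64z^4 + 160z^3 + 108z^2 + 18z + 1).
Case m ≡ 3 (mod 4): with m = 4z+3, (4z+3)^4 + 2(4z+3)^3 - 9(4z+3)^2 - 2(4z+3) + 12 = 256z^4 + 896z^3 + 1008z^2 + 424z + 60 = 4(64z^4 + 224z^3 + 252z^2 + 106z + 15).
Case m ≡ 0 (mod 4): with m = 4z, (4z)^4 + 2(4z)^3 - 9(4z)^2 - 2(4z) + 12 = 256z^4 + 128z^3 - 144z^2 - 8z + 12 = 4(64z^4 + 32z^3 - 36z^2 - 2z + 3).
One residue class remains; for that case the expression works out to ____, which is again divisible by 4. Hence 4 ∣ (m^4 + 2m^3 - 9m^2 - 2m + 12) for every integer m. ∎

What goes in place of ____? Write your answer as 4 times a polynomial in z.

4(64z^4 + 96z^3 + 12z^2 - 10z + 1)

The residues treated are {2, 3, 0}, so the missing case is m ≡ 1 (mod 4); write m = 4z+1.
Then (4z+1)^4 + 2(4z+1)^3 - 9(4z+1)^2 - 2(4z+1) + 12 = 256z^4 + 384z^3 + 48z^2 - 40z + 4 = 4(64z^4 + 96z^3 + 12z^2 - 10z + 1).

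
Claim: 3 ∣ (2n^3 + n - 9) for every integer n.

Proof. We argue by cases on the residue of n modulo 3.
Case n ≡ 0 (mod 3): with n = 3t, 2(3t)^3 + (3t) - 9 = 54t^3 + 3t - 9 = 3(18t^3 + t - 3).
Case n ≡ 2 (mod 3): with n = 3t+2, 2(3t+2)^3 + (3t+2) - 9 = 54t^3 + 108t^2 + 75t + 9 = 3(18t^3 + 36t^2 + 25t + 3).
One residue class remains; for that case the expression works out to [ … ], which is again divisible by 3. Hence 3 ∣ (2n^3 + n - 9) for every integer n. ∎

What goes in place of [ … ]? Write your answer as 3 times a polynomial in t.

3(18t^3 + 18t^2 + 7t - 2)

The residues treated are {0, 2}, so the missing case is n ≡ 1 (mod 3); write n = 3t+1.
Then 2(3t+1)^3 + (3t+1) - 9 = 54t^3 + 54t^2 + 21t - 6 = 3(18t^3 + 18t^2 + 7t - 2).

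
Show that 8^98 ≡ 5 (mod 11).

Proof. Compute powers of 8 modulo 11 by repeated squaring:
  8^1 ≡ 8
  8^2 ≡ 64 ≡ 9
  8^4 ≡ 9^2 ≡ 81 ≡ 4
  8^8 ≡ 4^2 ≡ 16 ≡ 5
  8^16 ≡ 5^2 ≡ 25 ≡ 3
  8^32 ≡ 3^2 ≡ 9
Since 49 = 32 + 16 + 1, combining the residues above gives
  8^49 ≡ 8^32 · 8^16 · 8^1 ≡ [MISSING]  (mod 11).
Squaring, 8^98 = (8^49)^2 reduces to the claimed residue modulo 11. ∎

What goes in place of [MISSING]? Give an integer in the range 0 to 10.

Multiply the listed residues: 9 · 3 · 8 = 27 → 216.
Reducing modulo 11: 216 = 19·11 + 7, so 8^49 ≡ 7.

7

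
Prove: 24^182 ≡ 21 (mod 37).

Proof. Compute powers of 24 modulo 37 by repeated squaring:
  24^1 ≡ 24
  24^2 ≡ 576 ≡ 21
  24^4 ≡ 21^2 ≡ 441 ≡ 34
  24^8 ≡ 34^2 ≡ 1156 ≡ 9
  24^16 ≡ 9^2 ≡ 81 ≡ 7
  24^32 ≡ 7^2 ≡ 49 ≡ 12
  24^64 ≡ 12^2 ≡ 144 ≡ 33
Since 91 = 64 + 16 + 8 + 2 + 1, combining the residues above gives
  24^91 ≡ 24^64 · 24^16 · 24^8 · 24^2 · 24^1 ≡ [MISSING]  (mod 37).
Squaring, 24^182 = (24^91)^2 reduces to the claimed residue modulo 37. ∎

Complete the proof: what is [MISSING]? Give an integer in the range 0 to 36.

24^64 · 24^16 · 24^8 · 24^2 · 24^1 ≡ 33 · 7 · 9 · 21 · 24 = 1047816.
1047816 mod 37 = 13, so 24^91 ≡ 13 (mod 37).

13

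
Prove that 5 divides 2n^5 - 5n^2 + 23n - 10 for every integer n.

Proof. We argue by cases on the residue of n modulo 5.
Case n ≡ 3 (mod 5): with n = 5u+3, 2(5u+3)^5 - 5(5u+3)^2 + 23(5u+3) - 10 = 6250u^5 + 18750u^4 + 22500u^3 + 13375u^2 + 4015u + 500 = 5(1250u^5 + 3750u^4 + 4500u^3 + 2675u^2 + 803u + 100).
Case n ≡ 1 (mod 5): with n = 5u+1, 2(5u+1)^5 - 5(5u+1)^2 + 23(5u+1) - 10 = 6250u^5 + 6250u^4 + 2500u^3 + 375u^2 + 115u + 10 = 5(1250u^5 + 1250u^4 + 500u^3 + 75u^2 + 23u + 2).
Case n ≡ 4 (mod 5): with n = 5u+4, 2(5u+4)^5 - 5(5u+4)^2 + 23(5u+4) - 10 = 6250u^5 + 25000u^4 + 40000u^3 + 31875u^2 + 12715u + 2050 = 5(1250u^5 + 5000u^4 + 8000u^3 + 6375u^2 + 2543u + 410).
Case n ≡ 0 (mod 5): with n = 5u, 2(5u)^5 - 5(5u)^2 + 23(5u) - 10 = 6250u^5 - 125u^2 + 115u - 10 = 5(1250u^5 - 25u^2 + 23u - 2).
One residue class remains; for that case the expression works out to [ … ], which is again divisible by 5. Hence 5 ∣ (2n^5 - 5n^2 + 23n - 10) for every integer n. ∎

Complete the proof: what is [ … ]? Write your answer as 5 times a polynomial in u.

5(1250u^5 + 2500u^4 + 2000u^3 + 775u^2 + 163u + 16)

The residues treated are {3, 1, 4, 0}, so the missing case is n ≡ 2 (mod 5); write n = 5u+2.
Then 2(5u+2)^5 - 5(5u+2)^2 + 23(5u+2) - 10 = 6250u^5 + 12500u^4 + 10000u^3 + 3875u^2 + 815u + 80 = 5(1250u^5 + 2500u^4 + 2000u^3 + 775u^2 + 163u + 16).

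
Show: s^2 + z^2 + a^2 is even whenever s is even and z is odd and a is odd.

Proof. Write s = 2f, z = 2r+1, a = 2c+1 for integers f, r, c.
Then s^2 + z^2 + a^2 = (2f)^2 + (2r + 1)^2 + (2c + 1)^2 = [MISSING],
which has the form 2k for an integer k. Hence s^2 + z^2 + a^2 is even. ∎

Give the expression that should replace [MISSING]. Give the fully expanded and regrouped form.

2(2c^2 + 2c + 2f^2 + 2r^2 + 2r + 1)

(2f)^2 + (2r + 1)^2 + (2c + 1)^2 = 4c^2 + 4c + 4f^2 + 4r^2 + 4r + 2
= 2(2c^2 + 2c + 2f^2 + 2r^2 + 2r + 1).
Since 2c^2 + 2c + 2f^2 + 2r^2 + 2r + 1 is an integer, the sum of squares is of the form 2k for an integer k.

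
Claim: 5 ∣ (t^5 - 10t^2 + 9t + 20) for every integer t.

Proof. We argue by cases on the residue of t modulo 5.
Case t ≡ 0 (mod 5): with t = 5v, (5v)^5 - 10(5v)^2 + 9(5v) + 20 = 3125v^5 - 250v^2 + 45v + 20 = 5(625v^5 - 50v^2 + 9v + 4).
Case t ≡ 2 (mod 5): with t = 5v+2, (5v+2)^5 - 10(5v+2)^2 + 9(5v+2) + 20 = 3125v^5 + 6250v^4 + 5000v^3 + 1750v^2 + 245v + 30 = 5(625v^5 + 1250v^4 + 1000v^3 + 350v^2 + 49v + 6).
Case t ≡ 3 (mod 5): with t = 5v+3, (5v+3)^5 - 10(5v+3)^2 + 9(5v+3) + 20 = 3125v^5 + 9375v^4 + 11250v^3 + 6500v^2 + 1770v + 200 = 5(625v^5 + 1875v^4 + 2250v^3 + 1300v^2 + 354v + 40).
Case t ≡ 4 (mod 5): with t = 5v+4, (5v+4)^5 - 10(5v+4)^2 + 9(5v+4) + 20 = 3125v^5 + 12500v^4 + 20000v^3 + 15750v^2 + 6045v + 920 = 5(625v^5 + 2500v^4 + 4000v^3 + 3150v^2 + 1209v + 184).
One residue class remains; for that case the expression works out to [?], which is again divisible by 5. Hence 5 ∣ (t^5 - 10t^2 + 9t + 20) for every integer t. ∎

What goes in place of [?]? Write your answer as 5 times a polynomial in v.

5(625v^5 + 625v^4 + 250v^3 - 6v + 4)

Only t ≡ 1 (mod 5) is unaccounted for. Put t = 5v+1:
(5v+1)^5 - 10(5v+1)^2 + 9(5v+1) + 20 expands to 3125v^5 + 3125v^4 + 1250v^3 - 30v + 20,
and factoring out 5 leaves 5(625v^5 + 625v^4 + 250v^3 - 6v + 4).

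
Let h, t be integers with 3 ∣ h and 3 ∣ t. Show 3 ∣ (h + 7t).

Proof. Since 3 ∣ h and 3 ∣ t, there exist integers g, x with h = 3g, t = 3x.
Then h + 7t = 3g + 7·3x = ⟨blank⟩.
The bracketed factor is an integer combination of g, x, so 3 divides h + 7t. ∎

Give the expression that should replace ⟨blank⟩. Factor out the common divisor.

Each term has a factor of 3: 3g + 7·3x = 3·(g + 7x).
Since g + 7x is an integer, 3 ∣ (h + 7t).

3(g + 7x)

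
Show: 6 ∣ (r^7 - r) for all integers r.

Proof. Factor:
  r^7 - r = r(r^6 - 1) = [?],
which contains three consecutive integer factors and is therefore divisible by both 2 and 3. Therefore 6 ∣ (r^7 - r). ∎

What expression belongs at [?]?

(r - 1)r(r + 1)(r^4 + r^2 + 1)

r^6 - 1 = (r^2 - 1)(r^4 + r^2 + 1), and r^2 - 1 = (r-1)(r+1).
So r(r^6 - 1) = (r - 1)r(r + 1)(r^4 + r^2 + 1).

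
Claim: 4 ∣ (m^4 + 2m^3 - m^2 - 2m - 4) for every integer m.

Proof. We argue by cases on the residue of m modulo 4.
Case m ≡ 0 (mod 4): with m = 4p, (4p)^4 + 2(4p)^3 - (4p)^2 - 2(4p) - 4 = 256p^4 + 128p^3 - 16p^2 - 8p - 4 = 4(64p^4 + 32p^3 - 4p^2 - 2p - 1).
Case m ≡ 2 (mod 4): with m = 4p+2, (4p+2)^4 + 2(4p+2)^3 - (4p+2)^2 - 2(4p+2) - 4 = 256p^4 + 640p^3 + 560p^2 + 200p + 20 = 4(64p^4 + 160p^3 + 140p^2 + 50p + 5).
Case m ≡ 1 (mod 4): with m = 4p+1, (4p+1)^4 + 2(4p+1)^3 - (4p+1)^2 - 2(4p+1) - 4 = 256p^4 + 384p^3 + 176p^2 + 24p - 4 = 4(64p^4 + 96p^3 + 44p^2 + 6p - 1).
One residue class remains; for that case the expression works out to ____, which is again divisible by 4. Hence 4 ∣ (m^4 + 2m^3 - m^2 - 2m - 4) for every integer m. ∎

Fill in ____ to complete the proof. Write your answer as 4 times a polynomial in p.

Only m ≡ 3 (mod 4) is unaccounted for. Put m = 4p+3:
(4p+3)^4 + 2(4p+3)^3 - (4p+3)^2 - 2(4p+3) - 4 expands to 256p^4 + 896p^3 + 1136p^2 + 616p + 116,
and factoring out 4 leaves 4(64p^4 + 224p^3 + 284p^2 + 154p + 29).

4(64p^4 + 224p^3 + 284p^2 + 154p + 29)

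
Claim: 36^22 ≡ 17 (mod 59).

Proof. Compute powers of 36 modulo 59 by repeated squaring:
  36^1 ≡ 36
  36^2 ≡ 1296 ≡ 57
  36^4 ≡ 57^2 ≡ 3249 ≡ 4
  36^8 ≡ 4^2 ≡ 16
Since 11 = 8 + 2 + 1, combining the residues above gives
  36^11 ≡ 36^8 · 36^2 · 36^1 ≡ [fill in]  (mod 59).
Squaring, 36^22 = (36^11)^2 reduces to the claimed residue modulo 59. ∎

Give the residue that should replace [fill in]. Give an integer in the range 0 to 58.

36^8 · 36^2 · 36^1 ≡ 16 · 57 · 36 = 32832.
32832 mod 59 = 28, so 36^11 ≡ 28 (mod 59).

28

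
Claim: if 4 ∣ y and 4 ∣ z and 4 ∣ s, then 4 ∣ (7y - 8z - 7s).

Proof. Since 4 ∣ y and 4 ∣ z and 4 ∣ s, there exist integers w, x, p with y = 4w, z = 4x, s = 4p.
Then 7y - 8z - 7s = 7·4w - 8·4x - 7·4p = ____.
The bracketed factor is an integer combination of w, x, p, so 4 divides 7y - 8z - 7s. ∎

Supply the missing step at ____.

4(-7p + 7w - 8x)

Each term has a factor of 4: 7·4w - 8·4x - 7·4p = 4·(-7p + 7w - 8x).
Since -7p + 7w - 8x is an integer, 4 ∣ (7y - 8z - 7s).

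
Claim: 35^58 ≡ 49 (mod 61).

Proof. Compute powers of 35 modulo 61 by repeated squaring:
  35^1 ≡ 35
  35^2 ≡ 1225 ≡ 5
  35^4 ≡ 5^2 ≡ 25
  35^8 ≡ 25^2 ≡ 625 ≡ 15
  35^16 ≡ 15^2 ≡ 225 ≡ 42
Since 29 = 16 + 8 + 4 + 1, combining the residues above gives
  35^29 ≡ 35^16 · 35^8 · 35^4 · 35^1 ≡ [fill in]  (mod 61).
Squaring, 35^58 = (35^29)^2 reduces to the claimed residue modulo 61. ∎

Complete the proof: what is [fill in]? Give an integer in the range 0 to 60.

Multiply the listed residues: 42 · 15 · 25 · 35 = 630 → 15750 → 551250.
Reducing modulo 61: 551250 = 9036·61 + 54, so 35^29 ≡ 54.

54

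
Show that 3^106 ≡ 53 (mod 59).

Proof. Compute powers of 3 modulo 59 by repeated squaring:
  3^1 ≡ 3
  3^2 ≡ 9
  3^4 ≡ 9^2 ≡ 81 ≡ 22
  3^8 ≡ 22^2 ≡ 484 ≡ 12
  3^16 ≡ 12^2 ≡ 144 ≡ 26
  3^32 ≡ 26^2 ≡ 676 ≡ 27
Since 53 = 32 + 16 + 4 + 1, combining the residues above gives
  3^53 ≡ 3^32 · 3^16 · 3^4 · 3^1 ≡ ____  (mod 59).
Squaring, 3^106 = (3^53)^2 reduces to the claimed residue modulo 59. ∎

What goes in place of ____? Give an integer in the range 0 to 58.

Multiply the listed residues: 27 · 26 · 22 · 3 = 702 → 15444 → 46332.
Reducing modulo 59: 46332 = 785·59 + 17, so 3^53 ≡ 17.

17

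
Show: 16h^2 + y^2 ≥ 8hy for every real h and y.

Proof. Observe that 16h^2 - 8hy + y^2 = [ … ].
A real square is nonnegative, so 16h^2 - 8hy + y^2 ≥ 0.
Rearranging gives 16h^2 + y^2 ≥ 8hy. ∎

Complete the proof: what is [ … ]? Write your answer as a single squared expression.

The leading and trailing coefficients are 4^2 and 1^2, and 8 = 2·4·1, so the trinomial is (4h - y)^2.
Hence 16h^2 - 8hy + y^2 ≥ 0.

(4h - y)^2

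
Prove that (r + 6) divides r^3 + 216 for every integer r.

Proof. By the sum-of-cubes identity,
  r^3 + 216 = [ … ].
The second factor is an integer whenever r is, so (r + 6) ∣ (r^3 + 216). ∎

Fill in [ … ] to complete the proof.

(r + 6)(r^2 - 6r + 36)

Polynomial division of r^3 + 216 by r + 6 leaves remainder 0 and quotient r^2 - 6r + 36.
Hence r^3 + 216 = (r + 6)(r^2 - 6r + 36).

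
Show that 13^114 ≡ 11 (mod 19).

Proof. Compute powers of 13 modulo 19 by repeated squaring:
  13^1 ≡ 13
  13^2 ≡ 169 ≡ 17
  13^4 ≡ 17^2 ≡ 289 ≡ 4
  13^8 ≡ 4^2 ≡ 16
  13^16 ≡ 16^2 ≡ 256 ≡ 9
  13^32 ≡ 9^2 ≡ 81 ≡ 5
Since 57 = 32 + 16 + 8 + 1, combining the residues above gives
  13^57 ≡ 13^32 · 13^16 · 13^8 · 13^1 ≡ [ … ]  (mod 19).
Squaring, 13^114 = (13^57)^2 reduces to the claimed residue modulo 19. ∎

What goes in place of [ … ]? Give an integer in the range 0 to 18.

Multiply the listed residues: 5 · 9 · 16 · 13 = 45 → 720 → 9360.
Reducing modulo 19: 9360 = 492·19 + 12, so 13^57 ≡ 12.

12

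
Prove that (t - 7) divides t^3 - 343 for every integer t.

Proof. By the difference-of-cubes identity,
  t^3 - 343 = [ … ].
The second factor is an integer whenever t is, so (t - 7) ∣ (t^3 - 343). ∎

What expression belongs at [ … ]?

(t - 7)(t^2 + 7t + 49)

a^3 - b^3 = (a - b)(a^2 + ab + b^2). With a = t, b = 7:
t^3 - 343 = (t - 7)(t^2 + 7t + 49).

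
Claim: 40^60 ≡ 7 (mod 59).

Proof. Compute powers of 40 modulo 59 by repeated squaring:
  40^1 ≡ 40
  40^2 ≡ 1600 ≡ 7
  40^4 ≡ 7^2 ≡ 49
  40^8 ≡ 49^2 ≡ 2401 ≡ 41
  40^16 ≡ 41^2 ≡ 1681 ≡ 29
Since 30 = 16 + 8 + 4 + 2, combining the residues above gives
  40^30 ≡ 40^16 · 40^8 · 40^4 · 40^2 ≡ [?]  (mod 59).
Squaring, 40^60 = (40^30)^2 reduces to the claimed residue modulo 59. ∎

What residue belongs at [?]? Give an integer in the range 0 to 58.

Multiply the listed residues: 29 · 41 · 49 · 7 = 1189 → 58261 → 407827.
Reducing modulo 59: 407827 = 6912·59 + 19, so 40^30 ≡ 19.

19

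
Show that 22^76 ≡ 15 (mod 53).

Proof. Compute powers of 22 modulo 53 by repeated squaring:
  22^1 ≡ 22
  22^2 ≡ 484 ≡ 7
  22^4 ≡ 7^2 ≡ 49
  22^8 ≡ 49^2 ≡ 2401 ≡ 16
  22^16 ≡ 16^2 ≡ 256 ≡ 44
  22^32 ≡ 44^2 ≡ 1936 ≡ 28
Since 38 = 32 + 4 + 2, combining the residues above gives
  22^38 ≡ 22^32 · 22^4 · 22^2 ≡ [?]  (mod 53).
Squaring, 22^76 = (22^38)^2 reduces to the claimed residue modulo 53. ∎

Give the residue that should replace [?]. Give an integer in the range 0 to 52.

Multiply the listed residues: 28 · 49 · 7 = 1372 → 9604.
Reducing modulo 53: 9604 = 181·53 + 11, so 22^38 ≡ 11.

11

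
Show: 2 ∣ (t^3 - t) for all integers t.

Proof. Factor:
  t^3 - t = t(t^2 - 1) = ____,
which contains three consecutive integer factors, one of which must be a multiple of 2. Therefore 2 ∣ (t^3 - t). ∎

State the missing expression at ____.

(t - 1)t(t + 1)

t(t^2 - 1) = t(t - 1)(t + 1) = (t - 1)t(t + 1).
These three factors are consecutive integers, so their product is divisible by 2.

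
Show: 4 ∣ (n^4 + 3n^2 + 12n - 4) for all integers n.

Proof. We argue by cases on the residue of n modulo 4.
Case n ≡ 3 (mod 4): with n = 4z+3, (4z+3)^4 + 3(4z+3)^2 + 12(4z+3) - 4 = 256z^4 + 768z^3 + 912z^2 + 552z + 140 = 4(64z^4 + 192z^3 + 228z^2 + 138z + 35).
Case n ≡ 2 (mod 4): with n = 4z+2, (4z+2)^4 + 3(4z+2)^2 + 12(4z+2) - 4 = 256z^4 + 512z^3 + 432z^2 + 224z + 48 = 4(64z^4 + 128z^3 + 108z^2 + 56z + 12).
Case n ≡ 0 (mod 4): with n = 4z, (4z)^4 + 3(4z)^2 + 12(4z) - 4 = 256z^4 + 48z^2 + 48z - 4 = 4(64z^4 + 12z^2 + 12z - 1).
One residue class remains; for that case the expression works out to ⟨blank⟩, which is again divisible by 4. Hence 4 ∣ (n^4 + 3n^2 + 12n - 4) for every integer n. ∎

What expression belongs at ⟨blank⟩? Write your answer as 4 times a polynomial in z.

Only n ≡ 1 (mod 4) is unaccounted for. Put n = 4z+1:
(4z+1)^4 + 3(4z+1)^2 + 12(4z+1) - 4 expands to 256z^4 + 256z^3 + 144z^2 + 88z + 12,
and factoring out 4 leaves 4(64z^4 + 64z^3 + 36z^2 + 22z + 3).

4(64z^4 + 64z^3 + 36z^2 + 22z + 3)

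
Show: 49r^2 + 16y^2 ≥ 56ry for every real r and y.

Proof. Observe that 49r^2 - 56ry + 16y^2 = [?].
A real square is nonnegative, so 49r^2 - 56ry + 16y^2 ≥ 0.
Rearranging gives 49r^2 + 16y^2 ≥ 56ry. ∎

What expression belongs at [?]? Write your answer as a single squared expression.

49r^2 - 56ry + 16y^2 is a perfect-square trinomial: the outer terms are (7r)^2 and (4y)^2, and the cross term is -2·7r·4y.
So 49r^2 - 56ry + 16y^2 = (7r - 4y)^2 ≥ 0.

(7r - 4y)^2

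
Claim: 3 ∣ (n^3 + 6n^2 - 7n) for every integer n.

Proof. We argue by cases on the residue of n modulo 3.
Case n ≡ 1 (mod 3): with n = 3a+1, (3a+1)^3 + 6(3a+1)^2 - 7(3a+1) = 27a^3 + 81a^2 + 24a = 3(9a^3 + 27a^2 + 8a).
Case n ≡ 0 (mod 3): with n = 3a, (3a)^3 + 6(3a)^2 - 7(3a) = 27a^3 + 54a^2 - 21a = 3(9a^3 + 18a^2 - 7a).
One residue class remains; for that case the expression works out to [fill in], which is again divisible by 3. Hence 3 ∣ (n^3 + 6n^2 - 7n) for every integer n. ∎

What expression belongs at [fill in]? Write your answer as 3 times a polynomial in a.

3(9a^3 + 36a^2 + 29a + 6)

Only n ≡ 2 (mod 3) is unaccounted for. Put n = 3a+2:
(3a+2)^3 + 6(3a+2)^2 - 7(3a+2) expands to 27a^3 + 108a^2 + 87a + 18,
and factoring out 3 leaves 3(9a^3 + 36a^2 + 29a + 6).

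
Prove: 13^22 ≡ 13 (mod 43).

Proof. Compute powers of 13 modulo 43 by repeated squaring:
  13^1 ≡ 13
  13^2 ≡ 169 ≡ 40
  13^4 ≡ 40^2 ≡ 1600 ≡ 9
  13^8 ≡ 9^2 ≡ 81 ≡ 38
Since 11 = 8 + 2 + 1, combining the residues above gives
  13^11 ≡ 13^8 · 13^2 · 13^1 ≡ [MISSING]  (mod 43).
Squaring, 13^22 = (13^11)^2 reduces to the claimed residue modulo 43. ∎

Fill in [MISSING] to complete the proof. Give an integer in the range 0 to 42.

23

Multiply the listed residues: 38 · 40 · 13 = 1520 → 19760.
Reducing modulo 43: 19760 = 459·43 + 23, so 13^11 ≡ 23.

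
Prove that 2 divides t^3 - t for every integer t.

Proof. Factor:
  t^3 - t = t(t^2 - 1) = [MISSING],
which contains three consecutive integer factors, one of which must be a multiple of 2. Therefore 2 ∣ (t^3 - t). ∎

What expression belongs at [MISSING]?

t(t^2 - 1) = t(t - 1)(t + 1) = (t - 1)t(t + 1).
These three factors are consecutive integers, so their product is divisible by 2.

(t - 1)t(t + 1)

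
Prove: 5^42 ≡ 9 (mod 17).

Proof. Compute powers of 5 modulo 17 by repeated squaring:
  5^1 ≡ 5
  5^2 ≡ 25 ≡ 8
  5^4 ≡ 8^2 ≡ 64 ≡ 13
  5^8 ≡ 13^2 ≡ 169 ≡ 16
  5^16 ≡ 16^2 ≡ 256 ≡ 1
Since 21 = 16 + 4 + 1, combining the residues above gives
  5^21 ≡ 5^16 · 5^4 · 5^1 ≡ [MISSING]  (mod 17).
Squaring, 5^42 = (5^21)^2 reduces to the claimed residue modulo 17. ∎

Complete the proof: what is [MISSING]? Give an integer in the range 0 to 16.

5^16 · 5^4 · 5^1 ≡ 1 · 13 · 5 = 65.
65 mod 17 = 14, so 5^21 ≡ 14 (mod 17).

14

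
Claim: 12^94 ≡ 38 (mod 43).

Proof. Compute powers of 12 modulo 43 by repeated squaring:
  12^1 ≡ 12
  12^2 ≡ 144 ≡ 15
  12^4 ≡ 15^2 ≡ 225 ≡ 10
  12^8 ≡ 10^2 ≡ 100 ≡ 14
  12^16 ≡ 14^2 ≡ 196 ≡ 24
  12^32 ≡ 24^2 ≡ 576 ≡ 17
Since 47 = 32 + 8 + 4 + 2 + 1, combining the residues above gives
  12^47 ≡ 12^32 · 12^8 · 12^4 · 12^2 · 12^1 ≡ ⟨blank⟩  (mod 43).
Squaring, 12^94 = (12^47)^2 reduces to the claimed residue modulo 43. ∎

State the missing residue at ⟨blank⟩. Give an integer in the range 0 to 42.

Multiply the listed residues: 17 · 14 · 10 · 15 · 12 = 238 → 2380 → 35700 → 428400.
Reducing modulo 43: 428400 = 9962·43 + 34, so 12^47 ≡ 34.

34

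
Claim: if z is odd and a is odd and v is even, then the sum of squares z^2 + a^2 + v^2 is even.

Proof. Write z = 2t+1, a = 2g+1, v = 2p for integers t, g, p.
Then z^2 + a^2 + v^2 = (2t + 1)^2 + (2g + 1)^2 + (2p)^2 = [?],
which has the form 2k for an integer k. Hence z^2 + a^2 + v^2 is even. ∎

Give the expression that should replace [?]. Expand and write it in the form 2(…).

2(2g^2 + 2g + 2p^2 + 2t^2 + 2t + 1)

Expanding: (2t + 1)^2 + (2g + 1)^2 + (2p)^2 = 4g^2 + 4g + 4p^2 + 4t^2 + 4t + 2.
Every term is even; pulling out the factor of 2 gives 2(2g^2 + 2g + 2p^2 + 2t^2 + 2t + 1).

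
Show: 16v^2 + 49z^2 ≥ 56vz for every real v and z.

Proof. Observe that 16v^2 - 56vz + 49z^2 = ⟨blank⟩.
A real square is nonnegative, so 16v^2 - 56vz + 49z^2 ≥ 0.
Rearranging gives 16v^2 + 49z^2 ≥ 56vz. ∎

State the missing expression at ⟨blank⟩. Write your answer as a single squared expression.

(4v - 7z)^2

16v^2 - 56vz + 49z^2 is a perfect-square trinomial: the outer terms are (4v)^2 and (7z)^2, and the cross term is -2·4v·7z.
So 16v^2 - 56vz + 49z^2 = (4v - 7z)^2 ≥ 0.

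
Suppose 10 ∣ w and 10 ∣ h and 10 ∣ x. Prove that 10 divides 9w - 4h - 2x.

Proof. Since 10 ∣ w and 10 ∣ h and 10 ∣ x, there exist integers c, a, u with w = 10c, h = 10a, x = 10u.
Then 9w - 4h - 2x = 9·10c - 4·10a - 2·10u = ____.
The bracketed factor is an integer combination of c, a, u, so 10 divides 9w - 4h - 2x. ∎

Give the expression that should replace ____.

Each term has a factor of 10: 9·10c - 4·10a - 2·10u = 10·(-4a + 9c - 2u).
Since -4a + 9c - 2u is an integer, 10 ∣ (9w - 4h - 2x).

10(-4a + 9c - 2u)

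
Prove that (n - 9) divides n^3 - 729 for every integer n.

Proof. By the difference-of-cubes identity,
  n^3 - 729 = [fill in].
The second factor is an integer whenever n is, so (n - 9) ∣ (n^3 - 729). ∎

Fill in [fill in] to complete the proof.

(n - 9)(n^2 + 9n + 81)

a^3 - b^3 = (a - b)(a^2 + ab + b^2). With a = n, b = 9:
n^3 - 729 = (n - 9)(n^2 + 9n + 81).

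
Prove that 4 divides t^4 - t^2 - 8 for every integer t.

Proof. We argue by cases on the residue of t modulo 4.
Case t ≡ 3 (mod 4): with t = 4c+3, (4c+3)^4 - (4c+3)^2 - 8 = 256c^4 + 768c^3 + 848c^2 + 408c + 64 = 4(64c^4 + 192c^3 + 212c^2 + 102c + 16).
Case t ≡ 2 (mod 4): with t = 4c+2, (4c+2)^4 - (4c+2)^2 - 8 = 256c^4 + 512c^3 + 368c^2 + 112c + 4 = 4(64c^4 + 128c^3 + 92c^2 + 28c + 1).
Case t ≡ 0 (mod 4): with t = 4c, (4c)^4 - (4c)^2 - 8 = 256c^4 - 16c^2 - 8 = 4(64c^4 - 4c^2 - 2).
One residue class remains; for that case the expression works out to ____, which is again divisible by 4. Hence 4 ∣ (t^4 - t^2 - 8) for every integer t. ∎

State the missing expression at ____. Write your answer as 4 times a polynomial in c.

The residues treated are {3, 2, 0}, so the missing case is t ≡ 1 (mod 4); write t = 4c+1.
Then (4c+1)^4 - (4c+1)^2 - 8 = 256c^4 + 256c^3 + 80c^2 + 8c - 8 = 4(64c^4 + 64c^3 + 20c^2 + 2c - 2).

4(64c^4 + 64c^3 + 20c^2 + 2c - 2)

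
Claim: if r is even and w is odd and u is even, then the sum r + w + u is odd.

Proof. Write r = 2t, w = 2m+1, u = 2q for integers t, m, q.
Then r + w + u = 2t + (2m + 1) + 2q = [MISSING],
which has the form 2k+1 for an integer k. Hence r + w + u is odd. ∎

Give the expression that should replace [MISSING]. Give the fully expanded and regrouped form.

2(m + q + t) + 1

2t + (2m + 1) + 2q = 2m + 2q + 2t + 1
= 2(m + q + t) + 1.
Since m + q + t is an integer, the sum is of the form 2k+1 for an integer k.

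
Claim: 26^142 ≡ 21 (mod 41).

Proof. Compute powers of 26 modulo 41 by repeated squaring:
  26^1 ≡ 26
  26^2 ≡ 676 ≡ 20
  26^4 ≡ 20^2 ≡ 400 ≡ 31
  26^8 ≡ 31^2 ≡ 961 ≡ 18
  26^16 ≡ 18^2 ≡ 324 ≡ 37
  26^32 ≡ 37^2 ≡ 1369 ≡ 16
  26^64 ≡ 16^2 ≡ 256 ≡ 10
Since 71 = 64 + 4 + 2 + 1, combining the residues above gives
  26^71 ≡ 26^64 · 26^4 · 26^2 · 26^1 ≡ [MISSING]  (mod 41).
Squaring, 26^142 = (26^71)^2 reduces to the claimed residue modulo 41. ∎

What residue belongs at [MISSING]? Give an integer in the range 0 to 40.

26^64 · 26^4 · 26^2 · 26^1 ≡ 10 · 31 · 20 · 26 = 161200.
161200 mod 41 = 29, so 26^71 ≡ 29 (mod 41).

29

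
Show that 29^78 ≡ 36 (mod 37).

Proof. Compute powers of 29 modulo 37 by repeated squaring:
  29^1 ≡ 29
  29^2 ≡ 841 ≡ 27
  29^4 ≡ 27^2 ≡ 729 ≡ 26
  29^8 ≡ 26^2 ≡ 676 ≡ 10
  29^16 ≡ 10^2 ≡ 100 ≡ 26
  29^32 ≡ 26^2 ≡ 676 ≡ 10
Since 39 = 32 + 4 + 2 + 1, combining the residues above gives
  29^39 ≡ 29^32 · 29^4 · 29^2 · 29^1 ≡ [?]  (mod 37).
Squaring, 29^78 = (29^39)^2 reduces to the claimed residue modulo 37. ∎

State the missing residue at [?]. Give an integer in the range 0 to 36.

6

29^32 · 29^4 · 29^2 · 29^1 ≡ 10 · 26 · 27 · 29 = 203580.
203580 mod 37 = 6, so 29^39 ≡ 6 (mod 37).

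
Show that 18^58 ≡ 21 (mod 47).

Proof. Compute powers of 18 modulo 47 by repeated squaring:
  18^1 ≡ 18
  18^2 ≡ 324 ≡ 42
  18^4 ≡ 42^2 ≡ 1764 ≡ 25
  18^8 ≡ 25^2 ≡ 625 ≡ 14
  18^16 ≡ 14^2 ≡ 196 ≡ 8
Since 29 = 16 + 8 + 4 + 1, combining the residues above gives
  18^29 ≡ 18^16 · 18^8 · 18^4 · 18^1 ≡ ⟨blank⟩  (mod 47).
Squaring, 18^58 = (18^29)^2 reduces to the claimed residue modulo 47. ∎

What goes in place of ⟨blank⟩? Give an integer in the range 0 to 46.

Multiply the listed residues: 8 · 14 · 25 · 18 = 112 → 2800 → 50400.
Reducing modulo 47: 50400 = 1072·47 + 16, so 18^29 ≡ 16.

16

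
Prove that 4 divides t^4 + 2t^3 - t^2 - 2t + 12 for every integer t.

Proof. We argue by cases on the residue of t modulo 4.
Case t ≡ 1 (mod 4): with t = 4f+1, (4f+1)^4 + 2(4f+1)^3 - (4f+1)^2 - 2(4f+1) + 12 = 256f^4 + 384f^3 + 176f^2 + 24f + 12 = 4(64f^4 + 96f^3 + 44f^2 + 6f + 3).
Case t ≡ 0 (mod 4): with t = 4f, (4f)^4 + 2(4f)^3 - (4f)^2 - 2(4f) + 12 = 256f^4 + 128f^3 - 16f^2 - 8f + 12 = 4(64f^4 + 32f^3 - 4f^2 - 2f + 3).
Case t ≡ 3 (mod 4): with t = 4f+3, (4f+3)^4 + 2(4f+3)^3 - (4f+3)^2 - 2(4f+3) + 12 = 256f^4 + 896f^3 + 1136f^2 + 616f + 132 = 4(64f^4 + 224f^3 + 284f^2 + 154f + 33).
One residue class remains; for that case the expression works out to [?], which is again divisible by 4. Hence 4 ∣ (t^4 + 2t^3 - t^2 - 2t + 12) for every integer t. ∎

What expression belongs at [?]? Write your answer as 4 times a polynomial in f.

4(64f^4 + 160f^3 + 140f^2 + 50f + 9)

Only t ≡ 2 (mod 4) is unaccounted for. Put t = 4f+2:
(4f+2)^4 + 2(4f+2)^3 - (4f+2)^2 - 2(4f+2) + 12 expands to 256f^4 + 640f^3 + 560f^2 + 200f + 36,
and factoring out 4 leaves 4(64f^4 + 160f^3 + 140f^2 + 50f + 9).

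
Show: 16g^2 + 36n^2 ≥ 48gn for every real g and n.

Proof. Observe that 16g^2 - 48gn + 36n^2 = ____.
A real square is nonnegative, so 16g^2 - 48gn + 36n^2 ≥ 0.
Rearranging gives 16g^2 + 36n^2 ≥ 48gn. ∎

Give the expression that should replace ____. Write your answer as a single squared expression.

16g^2 - 48gn + 36n^2 is a perfect-square trinomial: the outer terms are (4g)^2 and (6n)^2, and the cross term is -2·4g·6n.
So 16g^2 - 48gn + 36n^2 = (4g - 6n)^2 ≥ 0.

(4g - 6n)^2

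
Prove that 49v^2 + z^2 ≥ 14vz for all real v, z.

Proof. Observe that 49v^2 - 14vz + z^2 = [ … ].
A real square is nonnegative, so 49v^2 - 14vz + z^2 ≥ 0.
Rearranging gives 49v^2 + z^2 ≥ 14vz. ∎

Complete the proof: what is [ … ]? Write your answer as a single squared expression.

The leading and trailing coefficients are 7^2 and 1^2, and 14 = 2·7·1, so the trinomial is (7v - z)^2.
Hence 49v^2 - 14vz + z^2 ≥ 0.

(7v - z)^2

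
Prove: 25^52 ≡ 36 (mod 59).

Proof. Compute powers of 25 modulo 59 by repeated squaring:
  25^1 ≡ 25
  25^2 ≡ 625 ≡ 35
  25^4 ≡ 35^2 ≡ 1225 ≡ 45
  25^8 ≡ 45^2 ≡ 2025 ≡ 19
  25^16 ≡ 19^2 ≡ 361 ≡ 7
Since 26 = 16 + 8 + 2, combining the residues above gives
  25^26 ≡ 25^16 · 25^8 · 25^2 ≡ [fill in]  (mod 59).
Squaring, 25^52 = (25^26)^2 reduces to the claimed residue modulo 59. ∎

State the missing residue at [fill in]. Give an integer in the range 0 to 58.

53

Multiply the listed residues: 7 · 19 · 35 = 133 → 4655.
Reducing modulo 59: 4655 = 78·59 + 53, so 25^26 ≡ 53.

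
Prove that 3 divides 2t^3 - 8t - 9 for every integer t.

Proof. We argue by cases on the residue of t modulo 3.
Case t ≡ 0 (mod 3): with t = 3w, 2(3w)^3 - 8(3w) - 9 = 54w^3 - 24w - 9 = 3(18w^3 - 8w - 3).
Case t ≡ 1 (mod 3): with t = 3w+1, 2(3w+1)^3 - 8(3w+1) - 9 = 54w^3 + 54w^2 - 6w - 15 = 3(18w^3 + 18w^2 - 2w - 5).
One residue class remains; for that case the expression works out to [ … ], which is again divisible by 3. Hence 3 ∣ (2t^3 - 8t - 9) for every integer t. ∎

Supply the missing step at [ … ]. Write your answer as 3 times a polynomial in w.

3(18w^3 + 36w^2 + 16w - 3)

Only t ≡ 2 (mod 3) is unaccounted for. Put t = 3w+2:
2(3w+2)^3 - 8(3w+2) - 9 expands to 54w^3 + 108w^2 + 48w - 9,
and factoring out 3 leaves 3(18w^3 + 36w^2 + 16w - 3).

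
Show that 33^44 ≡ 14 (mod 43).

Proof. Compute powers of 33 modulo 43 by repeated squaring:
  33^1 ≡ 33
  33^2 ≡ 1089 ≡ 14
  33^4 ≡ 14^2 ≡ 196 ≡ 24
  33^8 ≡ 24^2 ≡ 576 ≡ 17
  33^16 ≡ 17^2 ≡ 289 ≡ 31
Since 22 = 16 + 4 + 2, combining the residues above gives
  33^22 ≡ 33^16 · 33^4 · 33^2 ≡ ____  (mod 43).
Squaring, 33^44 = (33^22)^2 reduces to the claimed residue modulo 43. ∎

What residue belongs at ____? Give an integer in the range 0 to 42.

33^16 · 33^4 · 33^2 ≡ 31 · 24 · 14 = 10416.
10416 mod 43 = 10, so 33^22 ≡ 10 (mod 43).

10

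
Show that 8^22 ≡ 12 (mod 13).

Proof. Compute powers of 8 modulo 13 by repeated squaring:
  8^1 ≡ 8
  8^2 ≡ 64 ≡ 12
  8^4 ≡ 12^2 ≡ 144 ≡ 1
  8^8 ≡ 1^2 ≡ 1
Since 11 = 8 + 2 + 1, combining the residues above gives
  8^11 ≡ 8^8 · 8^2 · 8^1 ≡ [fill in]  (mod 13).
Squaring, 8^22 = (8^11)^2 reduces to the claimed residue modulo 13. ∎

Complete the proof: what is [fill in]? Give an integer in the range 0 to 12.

Multiply the listed residues: 1 · 12 · 8 = 12 → 96.
Reducing modulo 13: 96 = 7·13 + 5, so 8^11 ≡ 5.

5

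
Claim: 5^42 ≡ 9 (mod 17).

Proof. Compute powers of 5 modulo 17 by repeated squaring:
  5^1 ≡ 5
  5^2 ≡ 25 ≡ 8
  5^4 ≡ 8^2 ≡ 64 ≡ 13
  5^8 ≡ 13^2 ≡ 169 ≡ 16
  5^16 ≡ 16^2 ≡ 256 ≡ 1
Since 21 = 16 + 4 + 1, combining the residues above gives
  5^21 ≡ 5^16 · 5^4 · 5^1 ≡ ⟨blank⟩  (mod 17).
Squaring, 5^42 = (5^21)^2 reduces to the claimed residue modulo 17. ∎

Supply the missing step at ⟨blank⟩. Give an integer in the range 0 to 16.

14

Multiply the listed residues: 1 · 13 · 5 = 13 → 65.
Reducing modulo 17: 65 = 3·17 + 14, so 5^21 ≡ 14.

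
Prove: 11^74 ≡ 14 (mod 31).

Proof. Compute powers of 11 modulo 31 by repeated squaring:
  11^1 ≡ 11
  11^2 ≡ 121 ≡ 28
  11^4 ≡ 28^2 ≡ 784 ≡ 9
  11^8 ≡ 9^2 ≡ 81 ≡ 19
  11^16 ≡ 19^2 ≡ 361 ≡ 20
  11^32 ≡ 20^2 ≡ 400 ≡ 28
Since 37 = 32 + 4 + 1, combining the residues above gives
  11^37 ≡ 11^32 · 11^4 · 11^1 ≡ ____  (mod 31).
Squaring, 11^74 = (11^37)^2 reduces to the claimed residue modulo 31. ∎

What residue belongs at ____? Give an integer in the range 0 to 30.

11^32 · 11^4 · 11^1 ≡ 28 · 9 · 11 = 2772.
2772 mod 31 = 13, so 11^37 ≡ 13 (mod 31).

13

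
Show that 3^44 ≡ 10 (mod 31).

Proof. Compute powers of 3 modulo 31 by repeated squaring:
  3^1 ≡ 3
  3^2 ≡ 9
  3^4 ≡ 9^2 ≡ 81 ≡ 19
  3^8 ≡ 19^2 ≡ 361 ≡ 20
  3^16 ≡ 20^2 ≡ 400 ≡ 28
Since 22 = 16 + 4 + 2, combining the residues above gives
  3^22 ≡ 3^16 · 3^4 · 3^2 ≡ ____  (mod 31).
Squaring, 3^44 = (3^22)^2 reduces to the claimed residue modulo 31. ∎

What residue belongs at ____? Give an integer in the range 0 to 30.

3^16 · 3^4 · 3^2 ≡ 28 · 19 · 9 = 4788.
4788 mod 31 = 14, so 3^22 ≡ 14 (mod 31).

14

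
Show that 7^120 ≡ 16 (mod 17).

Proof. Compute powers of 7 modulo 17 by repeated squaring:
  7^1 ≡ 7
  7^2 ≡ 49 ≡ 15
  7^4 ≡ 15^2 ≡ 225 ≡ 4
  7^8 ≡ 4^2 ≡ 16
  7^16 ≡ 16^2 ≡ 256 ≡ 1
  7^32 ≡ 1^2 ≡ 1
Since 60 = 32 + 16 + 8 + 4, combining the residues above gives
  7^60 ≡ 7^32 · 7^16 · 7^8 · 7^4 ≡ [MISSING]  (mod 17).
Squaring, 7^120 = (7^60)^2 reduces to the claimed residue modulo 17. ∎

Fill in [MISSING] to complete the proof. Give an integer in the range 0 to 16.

13

Multiply the listed residues: 1 · 1 · 16 · 4 = 1 → 16 → 64.
Reducing modulo 17: 64 = 3·17 + 13, so 7^60 ≡ 13.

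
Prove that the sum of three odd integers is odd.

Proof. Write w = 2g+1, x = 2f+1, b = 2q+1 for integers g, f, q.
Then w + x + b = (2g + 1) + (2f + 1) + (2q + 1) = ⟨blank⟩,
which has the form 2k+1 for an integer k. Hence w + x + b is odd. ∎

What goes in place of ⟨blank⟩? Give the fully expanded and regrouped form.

Expanding: (2g + 1) + (2f + 1) + (2q + 1) = 2f + 2g + 2q + 3.
Every term except the constant is even, so this is 2(f + g + q + 1) + 1,
and f + g + q + 1 ∈ ℤ gives the required form.

2(f + g + q + 1) + 1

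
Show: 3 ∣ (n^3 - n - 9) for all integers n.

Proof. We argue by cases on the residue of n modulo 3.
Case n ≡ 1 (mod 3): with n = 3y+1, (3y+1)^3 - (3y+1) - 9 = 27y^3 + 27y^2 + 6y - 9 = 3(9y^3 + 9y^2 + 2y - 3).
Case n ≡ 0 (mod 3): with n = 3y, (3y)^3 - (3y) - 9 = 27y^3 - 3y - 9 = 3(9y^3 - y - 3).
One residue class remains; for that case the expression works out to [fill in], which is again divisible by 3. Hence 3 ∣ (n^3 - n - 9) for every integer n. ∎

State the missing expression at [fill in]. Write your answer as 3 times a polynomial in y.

3(9y^3 + 18y^2 + 11y - 1)

Only n ≡ 2 (mod 3) is unaccounted for. Put n = 3y+2:
(3y+2)^3 - (3y+2) - 9 expands to 27y^3 + 54y^2 + 33y - 3,
and factoring out 3 leaves 3(9y^3 + 18y^2 + 11y - 1).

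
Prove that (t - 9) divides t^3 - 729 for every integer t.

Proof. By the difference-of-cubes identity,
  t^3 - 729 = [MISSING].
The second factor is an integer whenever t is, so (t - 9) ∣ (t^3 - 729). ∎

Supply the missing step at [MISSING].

Polynomial division of t^3 - 729 by t - 9 leaves remainder 0 and quotient t^2 + 9t + 81.
Hence t^3 - 729 = (t - 9)(t^2 + 9t + 81).

(t - 9)(t^2 + 9t + 81)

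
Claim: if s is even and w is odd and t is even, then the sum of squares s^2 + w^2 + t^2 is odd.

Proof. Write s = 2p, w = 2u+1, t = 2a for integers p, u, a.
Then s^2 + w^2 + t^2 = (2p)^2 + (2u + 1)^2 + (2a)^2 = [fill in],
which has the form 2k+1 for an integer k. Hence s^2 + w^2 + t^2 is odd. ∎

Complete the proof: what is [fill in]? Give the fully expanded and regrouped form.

2(2a^2 + 2p^2 + 2u^2 + 2u) + 1

Expanding: (2p)^2 + (2u + 1)^2 + (2a)^2 = 4a^2 + 4p^2 + 4u^2 + 4u + 1.
Every term except the constant is even, so this is 2(2a^2 + 2p^2 + 2u^2 + 2u) + 1,
and 2a^2 + 2p^2 + 2u^2 + 2u ∈ ℤ gives the required form.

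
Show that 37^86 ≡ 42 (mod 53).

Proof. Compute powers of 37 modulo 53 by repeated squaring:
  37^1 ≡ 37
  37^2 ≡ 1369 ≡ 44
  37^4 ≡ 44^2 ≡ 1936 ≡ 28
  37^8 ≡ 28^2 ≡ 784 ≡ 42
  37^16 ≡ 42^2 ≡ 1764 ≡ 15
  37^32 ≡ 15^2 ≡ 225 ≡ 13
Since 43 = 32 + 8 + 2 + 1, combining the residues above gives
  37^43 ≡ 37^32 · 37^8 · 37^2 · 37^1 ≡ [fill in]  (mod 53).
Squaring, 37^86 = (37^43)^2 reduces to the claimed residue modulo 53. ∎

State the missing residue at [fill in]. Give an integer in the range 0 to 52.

25

37^32 · 37^8 · 37^2 · 37^1 ≡ 13 · 42 · 44 · 37 = 888888.
888888 mod 53 = 25, so 37^43 ≡ 25 (mod 53).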